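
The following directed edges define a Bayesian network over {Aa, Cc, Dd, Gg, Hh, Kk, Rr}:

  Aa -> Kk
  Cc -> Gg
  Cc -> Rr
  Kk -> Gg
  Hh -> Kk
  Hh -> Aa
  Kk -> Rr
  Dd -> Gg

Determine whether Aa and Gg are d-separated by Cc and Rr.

No

4 paths connect Aa and Gg; each must be blocked for d-separation to hold:
Path 1: Aa → Kk → Rr ← Cc → Gg
  Cc is a fork here and Cc is conditioned on, so the path is blocked at Cc.
Path 2: Aa → Kk → Gg
  Kk is a chain and Kk is not conditioned on — no node blocks this path, so it is active.
Path 3: Aa ← Hh → Kk → Rr ← Cc → Gg
  Cc is a fork here and Cc is conditioned on, so the path is blocked at Cc.
Path 4: Aa ← Hh → Kk → Gg
  Hh is a fork and Hh is not conditioned on; Kk is a chain and Kk is not conditioned on — no node blocks this path, so it is active.
Because an active path exists, Aa and Gg are not d-separated.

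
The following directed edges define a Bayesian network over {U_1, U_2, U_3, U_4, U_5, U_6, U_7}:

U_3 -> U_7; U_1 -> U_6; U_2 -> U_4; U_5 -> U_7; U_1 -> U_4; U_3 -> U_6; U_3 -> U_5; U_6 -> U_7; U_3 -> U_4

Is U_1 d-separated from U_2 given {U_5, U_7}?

There are 4 undirected paths between U_1 and U_2; checking each against the conditioning set {U_5, U_7}:
  1. U_1 → U_4 ← U_2 — U_4:collider[blocks] ⇒ blocked
  2. U_1 → U_6 ← U_3 → U_4 ← U_2 — U_6:collider[open]; U_3:fork[open]; U_4:collider[blocks] ⇒ blocked
  3. U_1 → U_6 → U_7 ← U_5 ← U_3 → U_4 ← U_2 — U_6:chain[open]; U_7:collider[open]; U_5:chain[blocks]; U_3:fork[open]; U_4:collider[blocks] ⇒ blocked
  4. U_1 → U_6 → U_7 ← U_3 → U_4 ← U_2 — U_6:chain[open]; U_7:collider[open]; U_3:fork[open]; U_4:collider[blocks] ⇒ blocked
All paths are blocked; U_1 ⊥ U_2 | {U_5, U_7} holds.

Yes — U_1 and U_2 are d-separated given {U_5, U_7}.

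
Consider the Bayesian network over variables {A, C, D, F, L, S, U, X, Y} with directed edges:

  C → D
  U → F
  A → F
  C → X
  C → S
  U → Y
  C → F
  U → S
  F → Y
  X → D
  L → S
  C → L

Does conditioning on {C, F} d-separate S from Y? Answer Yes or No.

We examine all 6 paths between S and Y:
Path 1: S ← L ← C → F ← U → Y
  C is a fork here and C is conditioned on, so the path is blocked at C.
Path 2: S ← L ← C → F → Y
  C is a fork here and C is conditioned on, so the path is blocked at C.
Path 3: S ← C → F ← U → Y
  C is a fork here and C is conditioned on, so the path is blocked at C.
Path 4: S ← C → F → Y
  C is a fork here and C is conditioned on, so the path is blocked at C.
Path 5: S ← U → Y
  U is a fork and U is not conditioned on — no node blocks this path, so it is active.
Path 6: S ← U → F → Y
  F is a chain here and F is conditioned on, so the path is blocked at F.
Since the path S ← U → Y is active, S and Y are not d-separated given {C, F}.

No — S and Y are not d-separated given {C, F}.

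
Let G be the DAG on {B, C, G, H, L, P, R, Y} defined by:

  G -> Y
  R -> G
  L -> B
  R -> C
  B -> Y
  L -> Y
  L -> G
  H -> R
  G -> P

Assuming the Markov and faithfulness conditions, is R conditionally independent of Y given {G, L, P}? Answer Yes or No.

There are 3 undirected paths between R and Y; checking each against the conditioning set {G, L, P}:
Path 1: R → G ← L → B → Y
  L is a fork here and L is conditioned on, so the path is blocked at L.
Path 2: R → G ← L → Y
  L is a fork here and L is conditioned on, so the path is blocked at L.
Path 3: R → G → Y
  G is a chain here and G is conditioned on, so the path is blocked at G.
Since every path is blocked, d-separation holds.

Yes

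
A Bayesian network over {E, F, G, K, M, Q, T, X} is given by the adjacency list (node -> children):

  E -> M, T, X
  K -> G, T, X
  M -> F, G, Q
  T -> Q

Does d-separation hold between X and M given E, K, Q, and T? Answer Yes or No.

Yes

6 paths connect X and M; each must be blocked for d-separation to hold:
  1. X ← E → T → Q ← M — E:fork[blocks]; T:chain[blocks]; Q:collider[open] ⇒ blocked
  2. X ← E → T ← K → G ← M — E:fork[blocks]; T:collider[open]; K:fork[blocks]; G:collider[blocks] ⇒ blocked
  3. X ← E → M — E:fork[blocks] ⇒ blocked
  4. X ← K → G ← M — K:fork[blocks]; G:collider[blocks] ⇒ blocked
  5. X ← K → T → Q ← M — K:fork[blocks]; T:chain[blocks]; Q:collider[open] ⇒ blocked
  6. X ← K → T ← E → M — K:fork[blocks]; T:collider[open]; E:fork[blocks] ⇒ blocked
Since every path is blocked, d-separation holds.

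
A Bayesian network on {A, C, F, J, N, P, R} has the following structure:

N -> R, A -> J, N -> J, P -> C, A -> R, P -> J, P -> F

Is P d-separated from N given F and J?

No — P and N are not d-separated given {F, J}.

2 paths connect P and N; each must be blocked for d-separation to hold:
  1. P → J ← A → R ← N — J:collider[open]; A:fork[open]; R:collider[blocks] ⇒ blocked
  2. P → J ← N — J:collider[open] ⇒ active
Since the path P → J ← N is active, P and N are not d-separated given {F, J}.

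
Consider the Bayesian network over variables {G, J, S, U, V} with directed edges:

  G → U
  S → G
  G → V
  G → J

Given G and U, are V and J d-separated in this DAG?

The only undirected path from V to J is:
Path 1: V ← G → J
  G is a fork here and G is conditioned on, so the path is blocked at G.
Every path is blocked, so V and J are d-separated given {G, U}.

Yes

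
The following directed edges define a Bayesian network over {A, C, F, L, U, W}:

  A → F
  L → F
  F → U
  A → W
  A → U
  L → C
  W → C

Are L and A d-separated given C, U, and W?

Enumerating the 3 paths from L to A and testing each for blocking by {C, U, W}:
Path 1: L → C ← W ← A
  W is a chain here and W is conditioned on, so the path is blocked at W.
Path 2: L → F → U ← A
  F is a chain and F is not conditioned on; U is a collider and U is conditioned on, which opens it — no node blocks this path, so it is active.
Path 3: L → F ← A
  F is a collider and its descendant U is conditioned on, which opens it — no node blocks this path, so it is active.
Since the path L → F → U ← A is active, L and A are not d-separated given {C, U, W}.

No — L and A are not d-separated given {C, U, W}.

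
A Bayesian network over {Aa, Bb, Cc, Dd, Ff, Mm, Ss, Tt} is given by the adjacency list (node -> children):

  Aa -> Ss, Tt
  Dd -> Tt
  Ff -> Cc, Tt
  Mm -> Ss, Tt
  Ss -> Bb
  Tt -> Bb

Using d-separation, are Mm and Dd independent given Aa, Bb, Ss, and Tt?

Enumerating the 3 paths from Mm to Dd and testing each for blocking by {Aa, Bb, Ss, Tt}:
  1. Mm → Tt ← Dd — Tt:collider[open] ⇒ active
  2. Mm → Ss ← Aa → Tt ← Dd — Ss:collider[open]; Aa:fork[blocks]; Tt:collider[open] ⇒ blocked
  3. Mm → Ss → Bb ← Tt ← Dd — Ss:chain[blocks]; Bb:collider[open]; Tt:chain[blocks] ⇒ blocked
Because an active path exists, Mm and Dd are not d-separated.

No — Mm and Dd are not d-separated given {Aa, Bb, Ss, Tt}.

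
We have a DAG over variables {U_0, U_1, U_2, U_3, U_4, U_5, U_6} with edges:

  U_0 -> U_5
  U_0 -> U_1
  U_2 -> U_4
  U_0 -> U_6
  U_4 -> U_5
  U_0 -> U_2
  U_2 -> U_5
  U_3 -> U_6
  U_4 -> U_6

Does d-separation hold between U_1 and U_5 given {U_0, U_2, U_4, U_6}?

Yes

Enumerating the 5 paths from U_1 to U_5 and testing each for blocking by {U_0, U_2, U_4, U_6}:
Path 1: U_1 ← U_0 → U_6 ← U_4 → U_5
  U_0 is a fork here and U_0 is conditioned on, so the path is blocked at U_0.
Path 2: U_1 ← U_0 → U_6 ← U_4 ← U_2 → U_5
  U_0 is a fork here and U_0 is conditioned on, so the path is blocked at U_0.
Path 3: U_1 ← U_0 → U_5
  U_0 is a fork here and U_0 is conditioned on, so the path is blocked at U_0.
Path 4: U_1 ← U_0 → U_2 → U_5
  U_0 is a fork here and U_0 is conditioned on, so the path is blocked at U_0.
Path 5: U_1 ← U_0 → U_2 → U_4 → U_5
  U_0 is a fork here and U_0 is conditioned on, so the path is blocked at U_0.
All paths are blocked; U_1 ⊥ U_5 | {U_0, U_2, U_4, U_6} holds.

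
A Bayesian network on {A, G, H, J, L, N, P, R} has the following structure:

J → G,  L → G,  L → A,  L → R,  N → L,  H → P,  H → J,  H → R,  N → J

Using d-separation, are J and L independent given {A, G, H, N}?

There are 3 undirected paths between J and L; checking each against the conditioning set {A, G, H, N}:
Path 1: J ← N → L
  N is a fork here and N is conditioned on, so the path is blocked at N.
Path 2: J ← H → R ← L
  H is a fork here and H is conditioned on, so the path is blocked at H.
Path 3: J → G ← L
  G is a collider and G is conditioned on, which opens it — no node blocks this path, so it is active.
Because an active path exists, J and L are not d-separated.

No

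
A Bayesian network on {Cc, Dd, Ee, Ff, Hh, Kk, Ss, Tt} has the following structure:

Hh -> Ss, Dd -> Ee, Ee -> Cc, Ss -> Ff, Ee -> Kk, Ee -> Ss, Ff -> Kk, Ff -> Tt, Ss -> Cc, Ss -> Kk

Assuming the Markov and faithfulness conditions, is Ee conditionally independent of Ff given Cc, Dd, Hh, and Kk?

No

Enumerating the 6 paths from Ee to Ff and testing each for blocking by {Cc, Dd, Hh, Kk}:
  1. Ee → Ss → Ff — Ss:chain[open] ⇒ active
  2. Ee → Ss → Kk ← Ff — Ss:chain[open]; Kk:collider[open] ⇒ active
  3. Ee → Cc ← Ss → Ff — Cc:collider[open]; Ss:fork[open] ⇒ active
  4. Ee → Cc ← Ss → Kk ← Ff — Cc:collider[open]; Ss:fork[open]; Kk:collider[open] ⇒ active
  5. Ee → Kk ← Ss → Ff — Kk:collider[open]; Ss:fork[open] ⇒ active
  6. Ee → Kk ← Ff — Kk:collider[open] ⇒ active
Because an active path exists, Ee and Ff are not d-separated.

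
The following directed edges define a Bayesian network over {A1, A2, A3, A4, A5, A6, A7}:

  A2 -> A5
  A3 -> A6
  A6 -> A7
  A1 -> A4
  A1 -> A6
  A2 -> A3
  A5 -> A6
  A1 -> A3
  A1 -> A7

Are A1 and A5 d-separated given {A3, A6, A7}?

6 paths connect A1 and A5; each must be blocked for d-separation to hold:
  1. A1 → A6 ← A5 — A6:collider[open] ⇒ active
  2. A1 → A6 ← A3 ← A2 → A5 — A6:collider[open]; A3:chain[blocks]; A2:fork[open] ⇒ blocked
  3. A1 → A3 → A6 ← A5 — A3:chain[blocks]; A6:collider[open] ⇒ blocked
  4. A1 → A3 ← A2 → A5 — A3:collider[open]; A2:fork[open] ⇒ active
  5. A1 → A7 ← A6 ← A5 — A7:collider[open]; A6:chain[blocks] ⇒ blocked
  6. A1 → A7 ← A6 ← A3 ← A2 → A5 — A7:collider[open]; A6:chain[blocks]; A3:chain[blocks]; A2:fork[open] ⇒ blocked
At least one path is unblocked, so d-separation fails.

No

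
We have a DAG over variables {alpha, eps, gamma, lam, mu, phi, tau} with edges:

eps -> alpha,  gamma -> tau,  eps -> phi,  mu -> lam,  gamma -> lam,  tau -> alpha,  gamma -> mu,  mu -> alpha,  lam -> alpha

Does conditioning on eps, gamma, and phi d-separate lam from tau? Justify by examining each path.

Yes — lam and tau are d-separated given {eps, gamma, phi}.

6 paths connect lam and tau; each must be blocked for d-separation to hold:
Path 1: lam → alpha ← tau
  alpha is a collider here and neither alpha nor any of its descendants is conditioned on, so the collider stays closed — the path is blocked at alpha.
Path 2: lam → alpha ← mu ← gamma → tau
  alpha is a collider here and neither alpha nor any of its descendants is conditioned on, so the collider stays closed — the path is blocked at alpha.
Path 3: lam ← gamma → tau
  gamma is a fork here and gamma is conditioned on, so the path is blocked at gamma.
Path 4: lam ← gamma → mu → alpha ← tau
  gamma is a fork here and gamma is conditioned on, so the path is blocked at gamma.
Path 5: lam ← mu → alpha ← tau
  alpha is a collider here and neither alpha nor any of its descendants is conditioned on, so the collider stays closed — the path is blocked at alpha.
Path 6: lam ← mu ← gamma → tau
  gamma is a fork here and gamma is conditioned on, so the path is blocked at gamma.
Since every path is blocked, d-separation holds.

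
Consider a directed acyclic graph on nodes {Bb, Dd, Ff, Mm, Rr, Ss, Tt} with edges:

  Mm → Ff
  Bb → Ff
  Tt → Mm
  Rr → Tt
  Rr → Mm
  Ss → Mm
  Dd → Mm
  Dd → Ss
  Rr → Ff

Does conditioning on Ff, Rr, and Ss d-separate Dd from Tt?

6 paths connect Dd and Tt; each must be blocked for d-separation to hold:
Path 1: Dd → Ss → Mm ← Rr → Tt
  Ss is a chain here and Ss is conditioned on, so the path is blocked at Ss.
Path 2: Dd → Ss → Mm → Ff ← Rr → Tt
  Ss is a chain here and Ss is conditioned on, so the path is blocked at Ss.
Path 3: Dd → Ss → Mm ← Tt
  Ss is a chain here and Ss is conditioned on, so the path is blocked at Ss.
Path 4: Dd → Mm ← Rr → Tt
  Rr is a fork here and Rr is conditioned on, so the path is blocked at Rr.
Path 5: Dd → Mm → Ff ← Rr → Tt
  Rr is a fork here and Rr is conditioned on, so the path is blocked at Rr.
Path 6: Dd → Mm ← Tt
  Mm is a collider and its descendant Ff is conditioned on, which opens it — no node blocks this path, so it is active.
Because an active path exists, Dd and Tt are not d-separated.

No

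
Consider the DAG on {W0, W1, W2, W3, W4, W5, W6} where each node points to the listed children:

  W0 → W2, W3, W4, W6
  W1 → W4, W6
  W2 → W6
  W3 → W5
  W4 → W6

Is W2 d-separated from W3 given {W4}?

No

Enumerating the 4 paths from W2 to W3 and testing each for blocking by {W4}:
Path 1: W2 ← W0 → W3
  W0 is a fork and W0 is not conditioned on — no node blocks this path, so it is active.
Path 2: W2 → W6 ← W0 → W3
  W6 is a collider here and neither W6 nor any of its descendants is conditioned on, so the collider stays closed — the path is blocked at W6.
Path 3: W2 → W6 ← W1 → W4 ← W0 → W3
  W6 is a collider here and neither W6 nor any of its descendants is conditioned on, so the collider stays closed — the path is blocked at W6.
Path 4: W2 → W6 ← W4 ← W0 → W3
  W6 is a collider here and neither W6 nor any of its descendants is conditioned on, so the collider stays closed — the path is blocked at W6.
At least one path is unblocked, so d-separation fails.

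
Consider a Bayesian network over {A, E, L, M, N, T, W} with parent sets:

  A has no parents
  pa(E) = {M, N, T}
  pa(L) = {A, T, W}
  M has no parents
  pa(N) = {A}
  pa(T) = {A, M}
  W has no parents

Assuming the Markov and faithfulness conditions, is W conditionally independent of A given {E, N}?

Yes

There are 4 undirected paths between W and A; checking each against the conditioning set {E, N}:
  1. W → L ← A — L:collider[blocks] ⇒ blocked
  2. W → L ← T ← A — L:collider[blocks]; T:chain[open] ⇒ blocked
  3. W → L ← T → E ← N ← A — L:collider[blocks]; T:fork[open]; E:collider[open]; N:chain[blocks] ⇒ blocked
  4. W → L ← T ← M → E ← N ← A — L:collider[blocks]; T:chain[open]; M:fork[open]; E:collider[open]; N:chain[blocks] ⇒ blocked
Since every path is blocked, d-separation holds.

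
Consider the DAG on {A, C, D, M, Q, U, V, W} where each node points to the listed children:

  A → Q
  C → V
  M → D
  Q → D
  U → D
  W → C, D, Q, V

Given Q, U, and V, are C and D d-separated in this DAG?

There are 4 undirected paths between C and D; checking each against the conditioning set {Q, U, V}:
  1. C ← W → Q → D — W:fork[open]; Q:chain[blocks] ⇒ blocked
  2. C ← W → D — W:fork[open] ⇒ active
  3. C → V ← W → Q → D — V:collider[open]; W:fork[open]; Q:chain[blocks] ⇒ blocked
  4. C → V ← W → D — V:collider[open]; W:fork[open] ⇒ active
At least one path is unblocked, so d-separation fails.

No — C and D are not d-separated given {Q, U, V}.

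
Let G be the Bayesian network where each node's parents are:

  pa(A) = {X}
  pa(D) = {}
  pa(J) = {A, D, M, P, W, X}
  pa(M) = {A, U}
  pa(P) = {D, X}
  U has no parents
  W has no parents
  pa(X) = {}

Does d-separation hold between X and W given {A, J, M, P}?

There are 5 undirected paths between X and W; checking each against the conditioning set {A, J, M, P}:
Path 1: X → P ← D → J ← W
  P is a collider and P is conditioned on, which opens it; D is a fork and D is not conditioned on; J is a collider and J is conditioned on, which opens it — no node blocks this path, so it is active.
Path 2: X → P → J ← W
  P is a chain here and P is conditioned on, so the path is blocked at P.
Path 3: X → J ← W
  J is a collider and J is conditioned on, which opens it — no node blocks this path, so it is active.
Path 4: X → A → M → J ← W
  A is a chain here and A is conditioned on, so the path is blocked at A.
Path 5: X → A → J ← W
  A is a chain here and A is conditioned on, so the path is blocked at A.
Since the path X → P ← D → J ← W is active, X and W are not d-separated given {A, J, M, P}.

No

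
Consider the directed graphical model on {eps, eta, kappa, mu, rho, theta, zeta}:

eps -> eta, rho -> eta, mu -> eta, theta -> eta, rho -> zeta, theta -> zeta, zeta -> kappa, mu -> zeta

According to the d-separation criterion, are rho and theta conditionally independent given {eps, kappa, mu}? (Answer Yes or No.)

No

Enumerating the 4 paths from rho to theta and testing each for blocking by {eps, kappa, mu}:
  1. rho → zeta ← mu → eta ← theta — zeta:collider[open]; mu:fork[blocks]; eta:collider[blocks] ⇒ blocked
  2. rho → zeta ← theta — zeta:collider[open] ⇒ active
  3. rho → eta ← mu → zeta ← theta — eta:collider[blocks]; mu:fork[blocks]; zeta:collider[open] ⇒ blocked
  4. rho → eta ← theta — eta:collider[blocks] ⇒ blocked
Because an active path exists, rho and theta are not d-separated.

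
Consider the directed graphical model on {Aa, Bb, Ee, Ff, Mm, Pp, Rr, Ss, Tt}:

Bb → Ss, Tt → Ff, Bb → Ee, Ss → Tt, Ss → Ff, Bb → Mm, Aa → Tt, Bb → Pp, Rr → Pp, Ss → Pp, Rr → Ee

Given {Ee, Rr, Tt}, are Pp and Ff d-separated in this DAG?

We examine all 6 paths between Pp and Ff:
Path 1: Pp ← Rr → Ee ← Bb → Ss → Tt → Ff
  Rr is a fork here and Rr is conditioned on, so the path is blocked at Rr.
Path 2: Pp ← Rr → Ee ← Bb → Ss → Ff
  Rr is a fork here and Rr is conditioned on, so the path is blocked at Rr.
Path 3: Pp ← Bb → Ss → Tt → Ff
  Tt is a chain here and Tt is conditioned on, so the path is blocked at Tt.
Path 4: Pp ← Bb → Ss → Ff
  Bb is a fork and Bb is not conditioned on; Ss is a chain and Ss is not conditioned on — no node blocks this path, so it is active.
Path 5: Pp ← Ss → Tt → Ff
  Tt is a chain here and Tt is conditioned on, so the path is blocked at Tt.
Path 6: Pp ← Ss → Ff
  Ss is a fork and Ss is not conditioned on — no node blocks this path, so it is active.
Since the path Pp ← Bb → Ss → Ff is active, Pp and Ff are not d-separated given {Ee, Rr, Tt}.

No — Pp and Ff are not d-separated given {Ee, Rr, Tt}.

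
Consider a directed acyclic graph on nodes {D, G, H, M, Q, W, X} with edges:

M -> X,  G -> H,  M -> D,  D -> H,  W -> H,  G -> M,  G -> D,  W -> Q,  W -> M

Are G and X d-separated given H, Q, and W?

No

Enumerating the 5 paths from G to X and testing each for blocking by {H, Q, W}:
Path 1: G → H ← W → M → X
  W is a fork here and W is conditioned on, so the path is blocked at W.
Path 2: G → H ← D ← M → X
  H is a collider and H is conditioned on, which opens it; D is a chain and D is not conditioned on; M is a fork and M is not conditioned on — no node blocks this path, so it is active.
Path 3: G → M → X
  M is a chain and M is not conditioned on — no node blocks this path, so it is active.
Path 4: G → D → H ← W → M → X
  W is a fork here and W is conditioned on, so the path is blocked at W.
Path 5: G → D ← M → X
  D is a collider and its descendant H is conditioned on, which opens it; M is a fork and M is not conditioned on — no node blocks this path, so it is active.
Since the path G → H ← D ← M → X is active, G and X are not d-separated given {H, Q, W}.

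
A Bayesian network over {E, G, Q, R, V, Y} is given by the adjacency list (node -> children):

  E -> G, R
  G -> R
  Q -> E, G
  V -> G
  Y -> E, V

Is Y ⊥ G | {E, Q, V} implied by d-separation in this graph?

There are 4 undirected paths between Y and G; checking each against the conditioning set {E, Q, V}:
  1. Y → V → G — V:chain[blocks] ⇒ blocked
  2. Y → E → G — E:chain[blocks] ⇒ blocked
  3. Y → E ← Q → G — E:collider[open]; Q:fork[blocks] ⇒ blocked
  4. Y → E → R ← G — E:chain[blocks]; R:collider[blocks] ⇒ blocked
All paths are blocked; Y ⊥ G | {E, Q, V} holds.

Yes — Y and G are d-separated given {E, Q, V}.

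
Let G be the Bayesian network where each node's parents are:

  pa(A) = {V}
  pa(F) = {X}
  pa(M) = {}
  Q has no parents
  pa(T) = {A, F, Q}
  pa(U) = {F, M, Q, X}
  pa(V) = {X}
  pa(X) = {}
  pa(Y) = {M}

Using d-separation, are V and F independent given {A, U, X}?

Yes

We examine all 6 paths between V and F:
  1. V → A → T ← Q → U ← X → F — A:chain[blocks]; T:collider[blocks]; Q:fork[open]; U:collider[open]; X:fork[blocks] ⇒ blocked
  2. V → A → T ← Q → U ← F — A:chain[blocks]; T:collider[blocks]; Q:fork[open]; U:collider[open] ⇒ blocked
  3. V → A → T ← F — A:chain[blocks]; T:collider[blocks] ⇒ blocked
  4. V ← X → F — X:fork[blocks] ⇒ blocked
  5. V ← X → U ← Q → T ← F — X:fork[blocks]; U:collider[open]; Q:fork[open]; T:collider[blocks] ⇒ blocked
  6. V ← X → U ← F — X:fork[blocks]; U:collider[open] ⇒ blocked
All paths are blocked; V ⊥ F | {A, U, X} holds.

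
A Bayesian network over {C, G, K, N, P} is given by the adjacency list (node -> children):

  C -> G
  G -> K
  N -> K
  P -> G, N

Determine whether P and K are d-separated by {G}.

No

We examine all 2 paths between P and K:
Path 1: P → N → K
  N is a chain and N is not conditioned on — no node blocks this path, so it is active.
Path 2: P → G → K
  G is a chain here and G is conditioned on, so the path is blocked at G.
Since the path P → N → K is active, P and K are not d-separated given {G}.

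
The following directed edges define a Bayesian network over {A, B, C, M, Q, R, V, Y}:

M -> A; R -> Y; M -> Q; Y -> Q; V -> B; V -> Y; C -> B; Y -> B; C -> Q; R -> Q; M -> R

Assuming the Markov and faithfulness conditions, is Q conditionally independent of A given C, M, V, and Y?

Yes

Enumerating the 5 paths from Q to A and testing each for blocking by {C, M, V, Y}:
  1. Q ← C → B ← V → Y ← R ← M → A — C:fork[blocks]; B:collider[blocks]; V:fork[blocks]; Y:collider[open]; R:chain[open]; M:fork[blocks] ⇒ blocked
  2. Q ← C → B ← Y ← R ← M → A — C:fork[blocks]; B:collider[blocks]; Y:chain[blocks]; R:chain[open]; M:fork[blocks] ⇒ blocked
  3. Q ← R ← M → A — R:chain[open]; M:fork[blocks] ⇒ blocked
  4. Q ← M → A — M:fork[blocks] ⇒ blocked
  5. Q ← Y ← R ← M → A — Y:chain[blocks]; R:chain[open]; M:fork[blocks] ⇒ blocked
Every path is blocked, so Q and A are d-separated given {C, M, V, Y}.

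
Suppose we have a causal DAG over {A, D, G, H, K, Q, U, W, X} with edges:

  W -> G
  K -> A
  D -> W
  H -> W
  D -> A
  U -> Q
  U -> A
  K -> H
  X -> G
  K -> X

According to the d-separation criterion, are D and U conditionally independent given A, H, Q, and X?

No

We examine all 3 paths between D and U:
  1. D → W ← H ← K → A ← U — W:collider[blocks]; H:chain[blocks]; K:fork[open]; A:collider[open] ⇒ blocked
  2. D → W → G ← X ← K → A ← U — W:chain[open]; G:collider[blocks]; X:chain[blocks]; K:fork[open]; A:collider[open] ⇒ blocked
  3. D → A ← U — A:collider[open] ⇒ active
At least one path is unblocked, so d-separation fails.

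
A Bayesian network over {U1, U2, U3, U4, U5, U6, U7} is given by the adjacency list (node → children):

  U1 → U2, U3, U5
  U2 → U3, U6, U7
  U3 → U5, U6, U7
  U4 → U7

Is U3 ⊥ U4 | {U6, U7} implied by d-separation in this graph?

We examine all 5 paths between U3 and U4:
  1. U3 → U7 ← U4 — U7:collider[open] ⇒ active
  2. U3 ← U2 → U7 ← U4 — U2:fork[open]; U7:collider[open] ⇒ active
  3. U3 ← U1 → U2 → U7 ← U4 — U1:fork[open]; U2:chain[open]; U7:collider[open] ⇒ active
  4. U3 → U6 ← U2 → U7 ← U4 — U6:collider[open]; U2:fork[open]; U7:collider[open] ⇒ active
  5. U3 → U5 ← U1 → U2 → U7 ← U4 — U5:collider[blocks]; U1:fork[open]; U2:chain[open]; U7:collider[open] ⇒ blocked
Since the path U3 → U7 ← U4 is active, U3 and U4 are not d-separated given {U6, U7}.

No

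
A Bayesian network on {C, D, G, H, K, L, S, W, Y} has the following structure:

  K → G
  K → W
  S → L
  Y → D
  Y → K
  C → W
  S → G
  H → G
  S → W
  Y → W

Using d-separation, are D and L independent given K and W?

There are 4 undirected paths between D and L; checking each against the conditioning set {K, W}:
Path 1: D ← Y → W ← S → L
  Y is a fork and Y is not conditioned on; W is a collider and W is conditioned on, which opens it; S is a fork and S is not conditioned on — no node blocks this path, so it is active.
Path 2: D ← Y → W ← K → G ← S → L
  K is a fork here and K is conditioned on, so the path is blocked at K.
Path 3: D ← Y → K → G ← S → L
  K is a chain here and K is conditioned on, so the path is blocked at K.
Path 4: D ← Y → K → W ← S → L
  K is a chain here and K is conditioned on, so the path is blocked at K.
Since the path D ← Y → W ← S → L is active, D and L are not d-separated given {K, W}.

No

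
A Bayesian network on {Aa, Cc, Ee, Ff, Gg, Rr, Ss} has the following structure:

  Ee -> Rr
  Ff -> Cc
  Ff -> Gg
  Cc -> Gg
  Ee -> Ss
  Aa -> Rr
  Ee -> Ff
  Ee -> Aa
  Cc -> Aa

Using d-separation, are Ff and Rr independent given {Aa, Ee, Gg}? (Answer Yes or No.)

There are 6 undirected paths between Ff and Rr; checking each against the conditioning set {Aa, Ee, Gg}:
Path 1: Ff ← Ee → Aa → Rr
  Ee is a fork here and Ee is conditioned on, so the path is blocked at Ee.
Path 2: Ff ← Ee → Rr
  Ee is a fork here and Ee is conditioned on, so the path is blocked at Ee.
Path 3: Ff → Gg ← Cc → Aa → Rr
  Aa is a chain here and Aa is conditioned on, so the path is blocked at Aa.
Path 4: Ff → Gg ← Cc → Aa ← Ee → Rr
  Ee is a fork here and Ee is conditioned on, so the path is blocked at Ee.
Path 5: Ff → Cc → Aa → Rr
  Aa is a chain here and Aa is conditioned on, so the path is blocked at Aa.
Path 6: Ff → Cc → Aa ← Ee → Rr
  Ee is a fork here and Ee is conditioned on, so the path is blocked at Ee.
All paths are blocked; Ff ⊥ Rr | {Aa, Ee, Gg} holds.

Yes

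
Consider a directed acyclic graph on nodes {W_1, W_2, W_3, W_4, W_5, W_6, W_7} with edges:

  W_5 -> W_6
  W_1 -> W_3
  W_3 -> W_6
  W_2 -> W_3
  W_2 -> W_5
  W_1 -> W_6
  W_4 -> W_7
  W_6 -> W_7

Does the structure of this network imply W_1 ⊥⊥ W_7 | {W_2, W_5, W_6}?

Enumerating the 3 paths from W_1 to W_7 and testing each for blocking by {W_2, W_5, W_6}:
Path 1: W_1 → W_3 → W_6 → W_7
  W_6 is a chain here and W_6 is conditioned on, so the path is blocked at W_6.
Path 2: W_1 → W_3 ← W_2 → W_5 → W_6 → W_7
  W_2 is a fork here and W_2 is conditioned on, so the path is blocked at W_2.
Path 3: W_1 → W_6 → W_7
  W_6 is a chain here and W_6 is conditioned on, so the path is blocked at W_6.
Since every path is blocked, d-separation holds.

Yes — W_1 and W_7 are d-separated given {W_2, W_5, W_6}.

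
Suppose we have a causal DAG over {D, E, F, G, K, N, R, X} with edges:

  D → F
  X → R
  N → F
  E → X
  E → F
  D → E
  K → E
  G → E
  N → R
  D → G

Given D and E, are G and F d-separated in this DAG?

Yes

6 paths connect G and F; each must be blocked for d-separation to hold:
Path 1: G → E → F
  E is a chain here and E is conditioned on, so the path is blocked at E.
Path 2: G → E → X → R ← N → F
  E is a chain here and E is conditioned on, so the path is blocked at E.
Path 3: G → E ← D → F
  D is a fork here and D is conditioned on, so the path is blocked at D.
Path 4: G ← D → F
  D is a fork here and D is conditioned on, so the path is blocked at D.
Path 5: G ← D → E → F
  D is a fork here and D is conditioned on, so the path is blocked at D.
Path 6: G ← D → E → X → R ← N → F
  D is a fork here and D is conditioned on, so the path is blocked at D.
All paths are blocked; G ⊥ F | {D, E} holds.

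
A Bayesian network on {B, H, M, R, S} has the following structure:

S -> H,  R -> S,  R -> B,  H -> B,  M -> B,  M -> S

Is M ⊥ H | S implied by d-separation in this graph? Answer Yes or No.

Yes

Enumerating the 4 paths from M to H and testing each for blocking by {S}:
Path 1: M → S → H
  S is a chain here and S is conditioned on, so the path is blocked at S.
Path 2: M → S ← R → B ← H
  B is a collider here and neither B nor any of its descendants is conditioned on, so the collider stays closed — the path is blocked at B.
Path 3: M → B ← H
  B is a collider here and neither B nor any of its descendants is conditioned on, so the collider stays closed — the path is blocked at B.
Path 4: M → B ← R → S → H
  B is a collider here and neither B nor any of its descendants is conditioned on, so the collider stays closed — the path is blocked at B.
All paths are blocked; M ⊥ H | {S} holds.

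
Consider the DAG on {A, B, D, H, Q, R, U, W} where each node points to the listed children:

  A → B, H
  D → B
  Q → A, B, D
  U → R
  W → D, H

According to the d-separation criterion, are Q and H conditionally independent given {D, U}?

We examine all 6 paths between Q and H:
Path 1: Q → B ← A → H
  B is a collider here and neither B nor any of its descendants is conditioned on, so the collider stays closed — the path is blocked at B.
Path 2: Q → B ← D ← W → H
  B is a collider here and neither B nor any of its descendants is conditioned on, so the collider stays closed — the path is blocked at B.
Path 3: Q → A → B ← D ← W → H
  B is a collider here and neither B nor any of its descendants is conditioned on, so the collider stays closed — the path is blocked at B.
Path 4: Q → A → H
  A is a chain and A is not conditioned on — no node blocks this path, so it is active.
Path 5: Q → D ← W → H
  D is a collider and D is conditioned on, which opens it; W is a fork and W is not conditioned on — no node blocks this path, so it is active.
Path 6: Q → D → B ← A → H
  D is a chain here and D is conditioned on, so the path is blocked at D.
Because an active path exists, Q and H are not d-separated.

No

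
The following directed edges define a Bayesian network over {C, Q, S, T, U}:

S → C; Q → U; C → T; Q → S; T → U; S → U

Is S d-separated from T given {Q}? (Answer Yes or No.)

We examine all 3 paths between S and T:
Path 1: S → U ← T
  U is a collider here and neither U nor any of its descendants is conditioned on, so the collider stays closed — the path is blocked at U.
Path 2: S ← Q → U ← T
  Q is a fork here and Q is conditioned on, so the path is blocked at Q.
Path 3: S → C → T
  C is a chain and C is not conditioned on — no node blocks this path, so it is active.
At least one path is unblocked, so d-separation fails.

No — S and T are not d-separated given {Q}.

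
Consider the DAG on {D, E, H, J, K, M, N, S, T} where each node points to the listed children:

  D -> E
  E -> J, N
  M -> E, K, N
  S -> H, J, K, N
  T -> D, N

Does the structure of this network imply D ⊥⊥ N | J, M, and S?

No

There are 6 undirected paths between D and N; checking each against the conditioning set {J, M, S}:
Path 1: D → E → J ← S → K ← M → N
  S is a fork here and S is conditioned on, so the path is blocked at S.
Path 2: D → E → J ← S → N
  S is a fork here and S is conditioned on, so the path is blocked at S.
Path 3: D → E ← M → K ← S → N
  M is a fork here and M is conditioned on, so the path is blocked at M.
Path 4: D → E ← M → N
  M is a fork here and M is conditioned on, so the path is blocked at M.
Path 5: D → E → N
  E is a chain and E is not conditioned on — no node blocks this path, so it is active.
Path 6: D ← T → N
  T is a fork and T is not conditioned on — no node blocks this path, so it is active.
Since the path D → E → N is active, D and N are not d-separated given {J, M, S}.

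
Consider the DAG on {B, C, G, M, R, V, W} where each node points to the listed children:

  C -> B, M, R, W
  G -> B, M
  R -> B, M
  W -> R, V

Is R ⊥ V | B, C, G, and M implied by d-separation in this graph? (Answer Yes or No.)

No

Enumerating the 6 paths from R to V and testing each for blocking by {B, C, G, M}:
Path 1: R → B ← G → M ← C → W → V
  G is a fork here and G is conditioned on, so the path is blocked at G.
Path 2: R → B ← C → W → V
  C is a fork here and C is conditioned on, so the path is blocked at C.
Path 3: R → M ← G → B ← C → W → V
  G is a fork here and G is conditioned on, so the path is blocked at G.
Path 4: R → M ← C → W → V
  C is a fork here and C is conditioned on, so the path is blocked at C.
Path 5: R ← W → V
  W is a fork and W is not conditioned on — no node blocks this path, so it is active.
Path 6: R ← C → W → V
  C is a fork here and C is conditioned on, so the path is blocked at C.
At least one path is unblocked, so d-separation fails.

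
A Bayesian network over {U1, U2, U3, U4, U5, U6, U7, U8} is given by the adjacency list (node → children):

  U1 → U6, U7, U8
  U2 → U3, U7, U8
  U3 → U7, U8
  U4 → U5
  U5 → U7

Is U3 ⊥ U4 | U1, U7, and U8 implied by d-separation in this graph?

No — U3 and U4 are not d-separated given {U1, U7, U8}.

There are 5 undirected paths between U3 and U4; checking each against the conditioning set {U1, U7, U8}:
  1. U3 → U8 ← U2 → U7 ← U5 ← U4 — U8:collider[open]; U2:fork[open]; U7:collider[open]; U5:chain[open] ⇒ active
  2. U3 → U8 ← U1 → U7 ← U5 ← U4 — U8:collider[open]; U1:fork[blocks]; U7:collider[open]; U5:chain[open] ⇒ blocked
  3. U3 ← U2 → U8 ← U1 → U7 ← U5 ← U4 — U2:fork[open]; U8:collider[open]; U1:fork[blocks]; U7:collider[open]; U5:chain[open] ⇒ blocked
  4. U3 ← U2 → U7 ← U5 ← U4 — U2:fork[open]; U7:collider[open]; U5:chain[open] ⇒ active
  5. U3 → U7 ← U5 ← U4 — U7:collider[open]; U5:chain[open] ⇒ active
Because an active path exists, U3 and U4 are not d-separated.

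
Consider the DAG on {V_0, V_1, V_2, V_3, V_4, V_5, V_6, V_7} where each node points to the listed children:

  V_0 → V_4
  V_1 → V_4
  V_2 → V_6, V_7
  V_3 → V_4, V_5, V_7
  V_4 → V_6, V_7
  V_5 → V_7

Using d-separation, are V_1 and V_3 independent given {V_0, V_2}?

Yes

Enumerating the 5 paths from V_1 to V_3 and testing each for blocking by {V_0, V_2}:
Path 1: V_1 → V_4 → V_7 ← V_5 ← V_3
  V_7 is a collider here and neither V_7 nor any of its descendants is conditioned on, so the collider stays closed — the path is blocked at V_7.
Path 2: V_1 → V_4 → V_7 ← V_3
  V_7 is a collider here and neither V_7 nor any of its descendants is conditioned on, so the collider stays closed — the path is blocked at V_7.
Path 3: V_1 → V_4 → V_6 ← V_2 → V_7 ← V_5 ← V_3
  V_6 is a collider here and neither V_6 nor any of its descendants is conditioned on, so the collider stays closed — the path is blocked at V_6.
Path 4: V_1 → V_4 → V_6 ← V_2 → V_7 ← V_3
  V_6 is a collider here and neither V_6 nor any of its descendants is conditioned on, so the collider stays closed — the path is blocked at V_6.
Path 5: V_1 → V_4 ← V_3
  V_4 is a collider here and neither V_4 nor any of its descendants is conditioned on, so the collider stays closed — the path is blocked at V_4.
Since every path is blocked, d-separation holds.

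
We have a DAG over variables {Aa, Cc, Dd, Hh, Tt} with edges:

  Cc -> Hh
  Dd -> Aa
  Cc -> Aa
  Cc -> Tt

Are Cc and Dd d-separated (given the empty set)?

The only undirected path from Cc to Dd is:
  1. Cc → Aa ← Dd — Aa:collider[blocks] ⇒ blocked
All paths are blocked; Cc ⊥ Dd | ∅ holds.

Yes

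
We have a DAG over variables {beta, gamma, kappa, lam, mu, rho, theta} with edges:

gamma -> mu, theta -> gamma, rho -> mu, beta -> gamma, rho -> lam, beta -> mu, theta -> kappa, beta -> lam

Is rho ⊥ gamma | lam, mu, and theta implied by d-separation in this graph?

No — rho and gamma are not d-separated given {lam, mu, theta}.

4 paths connect rho and gamma; each must be blocked for d-separation to hold:
Path 1: rho → mu ← beta → gamma
  mu is a collider and mu is conditioned on, which opens it; beta is a fork and beta is not conditioned on — no node blocks this path, so it is active.
Path 2: rho → mu ← gamma
  mu is a collider and mu is conditioned on, which opens it — no node blocks this path, so it is active.
Path 3: rho → lam ← beta → mu ← gamma
  lam is a collider and lam is conditioned on, which opens it; beta is a fork and beta is not conditioned on; mu is a collider and mu is conditioned on, which opens it — no node blocks this path, so it is active.
Path 4: rho → lam ← beta → gamma
  lam is a collider and lam is conditioned on, which opens it; beta is a fork and beta is not conditioned on — no node blocks this path, so it is active.
Because an active path exists, rho and gamma are not d-separated.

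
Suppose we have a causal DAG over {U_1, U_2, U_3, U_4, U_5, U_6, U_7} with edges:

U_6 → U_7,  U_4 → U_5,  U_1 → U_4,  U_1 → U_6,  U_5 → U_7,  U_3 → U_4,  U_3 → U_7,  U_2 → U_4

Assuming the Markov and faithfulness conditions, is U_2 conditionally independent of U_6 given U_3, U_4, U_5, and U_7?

No

We examine all 3 paths between U_2 and U_6:
Path 1: U_2 → U_4 ← U_1 → U_6
  U_4 is a collider and U_4 is conditioned on, which opens it; U_1 is a fork and U_1 is not conditioned on — no node blocks this path, so it is active.
Path 2: U_2 → U_4 → U_5 → U_7 ← U_6
  U_4 is a chain here and U_4 is conditioned on, so the path is blocked at U_4.
Path 3: U_2 → U_4 ← U_3 → U_7 ← U_6
  U_3 is a fork here and U_3 is conditioned on, so the path is blocked at U_3.
At least one path is unblocked, so d-separation fails.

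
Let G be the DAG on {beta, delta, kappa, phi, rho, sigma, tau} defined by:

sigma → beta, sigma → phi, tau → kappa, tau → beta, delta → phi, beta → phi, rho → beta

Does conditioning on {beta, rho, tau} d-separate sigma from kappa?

2 paths connect sigma and kappa; each must be blocked for d-separation to hold:
Path 1: sigma → beta ← tau → kappa
  tau is a fork here and tau is conditioned on, so the path is blocked at tau.
Path 2: sigma → phi ← beta ← tau → kappa
  phi is a collider here and neither phi nor any of its descendants is conditioned on, so the collider stays closed — the path is blocked at phi.
All paths are blocked; sigma ⊥ kappa | {beta, rho, tau} holds.

Yes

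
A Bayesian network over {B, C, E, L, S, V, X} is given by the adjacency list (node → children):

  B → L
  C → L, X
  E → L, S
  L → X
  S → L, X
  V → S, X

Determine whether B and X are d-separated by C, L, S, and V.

Yes

We examine all 6 paths between B and X:
Path 1: B → L ← E → S ← V → X
  V is a fork here and V is conditioned on, so the path is blocked at V.
Path 2: B → L ← E → S → X
  S is a chain here and S is conditioned on, so the path is blocked at S.
Path 3: B → L ← C → X
  C is a fork here and C is conditioned on, so the path is blocked at C.
Path 4: B → L → X
  L is a chain here and L is conditioned on, so the path is blocked at L.
Path 5: B → L ← S ← V → X
  S is a chain here and S is conditioned on, so the path is blocked at S.
Path 6: B → L ← S → X
  S is a fork here and S is conditioned on, so the path is blocked at S.
Since every path is blocked, d-separation holds.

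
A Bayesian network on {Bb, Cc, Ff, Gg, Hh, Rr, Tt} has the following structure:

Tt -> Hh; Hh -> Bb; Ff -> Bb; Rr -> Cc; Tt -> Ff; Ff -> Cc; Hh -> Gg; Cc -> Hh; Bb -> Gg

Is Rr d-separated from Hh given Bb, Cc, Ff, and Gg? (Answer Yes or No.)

Yes

Enumerating the 4 paths from Rr to Hh and testing each for blocking by {Bb, Cc, Ff, Gg}:
Path 1: Rr → Cc → Hh
  Cc is a chain here and Cc is conditioned on, so the path is blocked at Cc.
Path 2: Rr → Cc ← Ff → Bb ← Hh
  Ff is a fork here and Ff is conditioned on, so the path is blocked at Ff.
Path 3: Rr → Cc ← Ff → Bb → Gg ← Hh
  Ff is a fork here and Ff is conditioned on, so the path is blocked at Ff.
Path 4: Rr → Cc ← Ff ← Tt → Hh
  Ff is a chain here and Ff is conditioned on, so the path is blocked at Ff.
Every path is blocked, so Rr and Hh are d-separated given {Bb, Cc, Ff, Gg}.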